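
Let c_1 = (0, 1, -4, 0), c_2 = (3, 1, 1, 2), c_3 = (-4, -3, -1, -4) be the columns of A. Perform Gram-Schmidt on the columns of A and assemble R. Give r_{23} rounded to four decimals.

e_1 = c_1/‖c_1‖ = (0, 1, -4, 0)/4.1231 = (0.0000, 0.2425, -0.9701, 0.0000).
r_{12} = e_1·c_2 = -0.7276.
u_2 = c_2 + 0.7276·e_1 = (3.0000, 1.1765, 0.2941, 2.0000).
‖u_2‖ = 3.8040, so e_2 = (0.7886, 0.3093, 0.0773, 0.5258).
r_{23} = e_2·c_3 = -6.2627.

r_{23} = -6.2627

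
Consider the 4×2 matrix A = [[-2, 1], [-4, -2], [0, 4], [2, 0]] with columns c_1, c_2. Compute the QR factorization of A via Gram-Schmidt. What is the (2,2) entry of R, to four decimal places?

r_{22} = 4.4159

c_1 = (-2, -4, 0, 2); ‖c_1‖ = 4.8990, so q_1 = (-0.4082, -0.8165, 0.0000, 0.4082).
q_1·c_2 = (-0.4082)·1 + (-0.8165)·(-2) + 0.0000·4 + 0.4082·0 = 1.2247.
u_2 = c_2 − 1.2247·q_1 = (1.5000, -1.0000, 4.0000, -0.5000).
r_{22} = ‖u_2‖ = 4.4159.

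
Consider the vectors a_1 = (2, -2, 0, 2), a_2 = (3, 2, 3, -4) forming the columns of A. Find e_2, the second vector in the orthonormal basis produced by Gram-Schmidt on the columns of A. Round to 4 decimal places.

e_2 = (0.6761, 0.1690, 0.5071, -0.5071)

a_1 = (2, -2, 0, 2); ‖a_1‖ = 3.4641, so e_1 = (0.5774, -0.5774, 0.0000, 0.5774).
e_1·a_2 = 0.5774·3 + (-0.5774)·2 + 0.0000·3 + 0.5774·(-4) = -1.7321.
u_2 = a_2 + 1.7321·e_1 = (4.0000, 1.0000, 3.0000, -3.0000).
‖u_2‖ = 5.9161, so e_2 = (0.6761, 0.1690, 0.5071, -0.5071).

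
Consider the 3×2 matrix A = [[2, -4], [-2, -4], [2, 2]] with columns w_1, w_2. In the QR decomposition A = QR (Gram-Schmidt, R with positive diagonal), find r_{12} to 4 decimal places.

r_{12} = 1.1547

w_1 = (2, -2, 2); ‖w_1‖ = 3.4641, so q_1 = (0.5774, -0.5774, 0.5774).
r_{12} = q_1·w_2 = 1.1547.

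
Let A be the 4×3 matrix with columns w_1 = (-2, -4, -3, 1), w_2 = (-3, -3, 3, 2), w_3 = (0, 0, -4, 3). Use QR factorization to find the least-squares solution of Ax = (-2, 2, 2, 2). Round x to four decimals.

q_1 = w_1/‖w_1‖ = (-2, -4, -3, 1)/5.4772 = (-0.3651, -0.7303, -0.5477, 0.1826).
r_{12} = q_1·w_2 = 2.0083.
u_2 = w_2 − 2.0083·q_1 = (-2.2667, -1.5333, 4.1000, 1.6333).
‖u_2‖ = 5.1929, so q_2 = (-0.4365, -0.2953, 0.7895, 0.3145).
r_{13} = q_1·w_3 = 2.7386; r_{23} = q_2·w_3 = -2.2145.
u_3 = w_3 − 2.7386·q_1 + 2.2145·q_2 = (0.0334, 1.3461, -0.7515, 3.1965).
‖u_3‖ = 3.5491, so q_3 = (0.0094, 0.3793, -0.2118, 0.9007).
Qᵀb = (-1.4606, 2.4906, 2.1176).
Back-substitute: x_3 = 2.1176/3.5491 = 0.5967.
x_2 = (2.4906 + 2.2145·0.5967)/5.1929 = 0.7341.
x_1 = (-1.4606 − 2.0083·0.7341 − 2.7386·0.5967)/5.4772 = -0.8342.

x = (-0.8342, 0.7341, 0.5967)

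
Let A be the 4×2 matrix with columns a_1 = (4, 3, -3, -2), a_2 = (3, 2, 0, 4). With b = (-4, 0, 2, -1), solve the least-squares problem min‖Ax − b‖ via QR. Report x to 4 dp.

q_1 = a_1/‖a_1‖ = (4, 3, -3, -2)/6.1644 = (0.6489, 0.4867, -0.4867, -0.3244).
r_{12} = q_1·a_2 = 1.6222.
u_2 = a_2 − 1.6222·q_1 = (1.9474, 1.2105, 0.7895, 4.5263).
‖u_2‖ = 5.1350, so q_2 = (0.3792, 0.2357, 0.1537, 0.8815).
Qᵀb = (-3.2444, -2.0909).
Back-substitute: x_2 = -2.0909/5.1350 = -0.4072.
x_1 = (-3.2444 − 1.6222·(-0.4072))/6.1644 = -0.4192.

x = (-0.4192, -0.4072)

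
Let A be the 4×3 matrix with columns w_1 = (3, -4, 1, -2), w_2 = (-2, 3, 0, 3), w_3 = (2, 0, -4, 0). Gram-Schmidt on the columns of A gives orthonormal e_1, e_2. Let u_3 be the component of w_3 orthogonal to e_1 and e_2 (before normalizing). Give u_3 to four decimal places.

u_3 = (2.1429, 0.0952, -3.3810, 1.3333)

e_1 = w_1/‖w_1‖ = (3, -4, 1, -2)/5.4772 = (0.5477, -0.7303, 0.1826, -0.3651).
r_{12} = e_1·w_2 = -4.3818.
u_2 = w_2 + 4.3818·e_1 = (0.4000, -0.2000, 0.8000, 1.4000).
‖u_2‖ = 1.6733, so e_2 = (0.2390, -0.1195, 0.4781, 0.8367).
r_{13} = e_1·w_3 = 0.3651; r_{23} = e_2·w_3 = -1.4343.
u_3 = w_3 − 0.3651·e_1 + 1.4343·e_2 = (2.1429, 0.0952, -3.3810, 1.3333).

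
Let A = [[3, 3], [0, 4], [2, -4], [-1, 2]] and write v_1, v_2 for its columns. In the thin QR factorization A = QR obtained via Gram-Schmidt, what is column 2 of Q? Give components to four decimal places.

v_1 = (3, 0, 2, -1); ‖v_1‖ = 3.7417, so e_1 = (0.8018, 0.0000, 0.5345, -0.2673).
e_1·v_2 = 0.8018·3 + 0.0000·4 + 0.5345·(-4) + (-0.2673)·2 = -0.2673.
u_2 = v_2 + 0.2673·e_1 = (3.2143, 4.0000, -3.8571, 1.9286).
‖u_2‖ = 6.7029, so e_2 = (0.4795, 0.5968, -0.5754, 0.2877).

e_2 = (0.4795, 0.5968, -0.5754, 0.2877)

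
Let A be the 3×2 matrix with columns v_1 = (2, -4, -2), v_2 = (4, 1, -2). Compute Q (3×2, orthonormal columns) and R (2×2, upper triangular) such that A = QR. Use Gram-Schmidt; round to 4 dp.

Q = [[0.4082, 0.7785], [-0.8165, 0.5449], [-0.4082, -0.3114]], R = [[4.8990, 1.6330], [0.0000, 4.2817]]

v_1 = (2, -4, -2); ‖v_1‖ = 4.8990, so e_1 = (0.4082, -0.8165, -0.4082).
e_1·v_2 = 0.4082·4 + (-0.8165)·1 + (-0.4082)·(-2) = 1.6330.
u_2 = v_2 − 1.6330·e_1 = (3.3333, 2.3333, -1.3333).
‖u_2‖ = 4.2817, so e_2 = (0.7785, 0.5449, -0.3114).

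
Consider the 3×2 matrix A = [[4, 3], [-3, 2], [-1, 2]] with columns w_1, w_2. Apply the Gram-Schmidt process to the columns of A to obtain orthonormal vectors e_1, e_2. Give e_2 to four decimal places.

e_2 = (0.5891, 0.6081, 0.5321)

w_1 = (4, -3, -1); ‖w_1‖ = 5.0990, so e_1 = (0.7845, -0.5883, -0.1961).
e_1·w_2 = 0.7845·3 + (-0.5883)·2 + (-0.1961)·2 = 0.7845.
u_2 = w_2 − 0.7845·e_1 = (2.3846, 2.4615, 2.1538).
‖u_2‖ = 4.0478, so e_2 = (0.5891, 0.6081, 0.5321).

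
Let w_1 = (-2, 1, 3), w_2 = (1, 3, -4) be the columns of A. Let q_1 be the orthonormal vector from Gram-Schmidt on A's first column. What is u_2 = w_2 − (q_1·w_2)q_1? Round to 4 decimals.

u_2 = (-0.5714, 3.7857, -1.6429)

w_1 = (-2, 1, 3); ‖w_1‖ = 3.7417, so q_1 = (-0.5345, 0.2673, 0.8018).
q_1·w_2 = (-0.5345)·1 + 0.2673·3 + 0.8018·(-4) = -2.9399.
u_2 = w_2 + 2.9399·q_1 = (-0.5714, 3.7857, -1.6429).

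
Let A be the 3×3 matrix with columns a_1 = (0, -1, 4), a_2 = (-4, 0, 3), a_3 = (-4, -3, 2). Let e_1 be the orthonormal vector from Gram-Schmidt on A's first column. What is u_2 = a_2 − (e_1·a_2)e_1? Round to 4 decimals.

e_1 = a_1/‖a_1‖ = (0, -1, 4)/4.1231 = (0.0000, -0.2425, 0.9701).
r_{12} = e_1·a_2 = 2.9104.
u_2 = a_2 − 2.9104·e_1 = (-4.0000, 0.7059, 0.1765).

u_2 = (-4.0000, 0.7059, 0.1765)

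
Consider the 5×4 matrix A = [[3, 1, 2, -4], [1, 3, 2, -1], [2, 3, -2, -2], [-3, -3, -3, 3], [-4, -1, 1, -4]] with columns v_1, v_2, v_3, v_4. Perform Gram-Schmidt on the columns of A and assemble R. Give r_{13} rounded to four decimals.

q_1 = v_1/‖v_1‖ = (3, 1, 2, -3, -4)/6.2450 = (0.4804, 0.1601, 0.3203, -0.4804, -0.6405).
r_{13} = q_1·v_3 = 1.4412.

r_{13} = 1.4412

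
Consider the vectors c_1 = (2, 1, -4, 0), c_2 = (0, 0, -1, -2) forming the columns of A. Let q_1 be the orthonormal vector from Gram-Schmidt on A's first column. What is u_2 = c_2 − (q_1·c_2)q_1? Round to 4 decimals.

u_2 = (-0.3810, -0.1905, -0.2381, -2.0000)

q_1 = c_1/‖c_1‖ = (2, 1, -4, 0)/4.5826 = (0.4364, 0.2182, -0.8729, 0.0000).
r_{12} = q_1·c_2 = 0.8729.
u_2 = c_2 − 0.8729·q_1 = (-0.3810, -0.1905, -0.2381, -2.0000).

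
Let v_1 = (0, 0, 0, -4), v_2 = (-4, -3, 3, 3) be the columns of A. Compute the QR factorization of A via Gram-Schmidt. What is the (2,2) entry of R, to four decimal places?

r_{22} = 5.8310

v_1 = (0, 0, 0, -4); ‖v_1‖ = 4.0000, so e_1 = (0.0000, 0.0000, 0.0000, -1.0000).
e_1·v_2 = 0.0000·(-4) + 0.0000·(-3) + 0.0000·3 + (-1.0000)·3 = -3.0000.
u_2 = v_2 + 3.0000·e_1 = (-4.0000, -3.0000, 3.0000, 0.0000).
r_{22} = ‖u_2‖ = 5.8310.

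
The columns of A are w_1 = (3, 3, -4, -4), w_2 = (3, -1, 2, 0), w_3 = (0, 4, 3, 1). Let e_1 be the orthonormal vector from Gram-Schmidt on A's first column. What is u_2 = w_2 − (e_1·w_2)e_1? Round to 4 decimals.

u_2 = (3.1200, -0.8800, 1.8400, -0.1600)

w_1 = (3, 3, -4, -4); ‖w_1‖ = 7.0711, so e_1 = (0.4243, 0.4243, -0.5657, -0.5657).
e_1·w_2 = 0.4243·3 + 0.4243·(-1) + (-0.5657)·2 + (-0.5657)·0 = -0.2828.
u_2 = w_2 + 0.2828·e_1 = (3.1200, -0.8800, 1.8400, -0.1600).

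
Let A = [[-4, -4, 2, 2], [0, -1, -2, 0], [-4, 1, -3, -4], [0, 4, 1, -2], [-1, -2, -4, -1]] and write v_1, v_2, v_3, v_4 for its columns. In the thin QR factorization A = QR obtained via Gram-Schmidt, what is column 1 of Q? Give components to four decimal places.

e_1 = v_1/‖v_1‖ = (-4, 0, -4, 0, -1)/5.7446 = (-0.6963, 0.0000, -0.6963, 0.0000, -0.1741).

e_1 = (-0.6963, 0.0000, -0.6963, 0.0000, -0.1741)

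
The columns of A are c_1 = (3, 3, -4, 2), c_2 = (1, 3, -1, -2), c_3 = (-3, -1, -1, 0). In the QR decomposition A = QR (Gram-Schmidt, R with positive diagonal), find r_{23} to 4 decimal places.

e_1 = c_1/‖c_1‖ = (3, 3, -4, 2)/6.1644 = (0.4867, 0.4867, -0.6489, 0.3244).
r_{12} = e_1·c_2 = 1.9467.
u_2 = c_2 − 1.9467·e_1 = (0.0526, 2.0526, 0.2632, -2.6316).
‖u_2‖ = 3.3482, so e_2 = (0.0157, 0.6131, 0.0786, -0.7860).
r_{23} = e_2·c_3 = -0.7388.

r_{23} = -0.7388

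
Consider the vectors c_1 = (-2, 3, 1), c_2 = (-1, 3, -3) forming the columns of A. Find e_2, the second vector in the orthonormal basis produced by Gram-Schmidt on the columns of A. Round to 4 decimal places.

e_2 = (0.0376, 0.3385, -0.9402)

c_1 = (-2, 3, 1); ‖c_1‖ = 3.7417, so e_1 = (-0.5345, 0.8018, 0.2673).
e_1·c_2 = (-0.5345)·(-1) + 0.8018·3 + 0.2673·(-3) = 2.1381.
u_2 = c_2 − 2.1381·e_1 = (0.1429, 1.2857, -3.5714).
‖u_2‖ = 3.7985, so e_2 = (0.0376, 0.3385, -0.9402).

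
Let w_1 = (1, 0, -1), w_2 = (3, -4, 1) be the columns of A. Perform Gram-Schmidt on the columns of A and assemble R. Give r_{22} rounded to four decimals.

r_{22} = 4.8990

e_1 = w_1/‖w_1‖ = (1, 0, -1)/1.4142 = (0.7071, 0.0000, -0.7071).
r_{12} = e_1·w_2 = 1.4142.
u_2 = w_2 − 1.4142·e_1 = (2.0000, -4.0000, 2.0000).
r_{22} = ‖u_2‖ = 4.8990.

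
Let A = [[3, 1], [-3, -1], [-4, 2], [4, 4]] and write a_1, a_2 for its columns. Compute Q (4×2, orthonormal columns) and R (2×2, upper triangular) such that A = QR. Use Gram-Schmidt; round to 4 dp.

a_1 = (3, -3, -4, 4); ‖a_1‖ = 7.0711, so q_1 = (0.4243, -0.4243, -0.5657, 0.5657).
q_1·a_2 = 0.4243·1 + (-0.4243)·(-1) + (-0.5657)·2 + 0.5657·4 = 1.9799.
u_2 = a_2 − 1.9799·q_1 = (0.1600, -0.1600, 3.1200, 2.8800).
‖u_2‖ = 4.2521, so q_2 = (0.0376, -0.0376, 0.7338, 0.6773).

Q = [[0.4243, 0.0376], [-0.4243, -0.0376], [-0.5657, 0.7338], [0.5657, 0.6773]], R = [[7.0711, 1.9799], [0.0000, 4.2521]]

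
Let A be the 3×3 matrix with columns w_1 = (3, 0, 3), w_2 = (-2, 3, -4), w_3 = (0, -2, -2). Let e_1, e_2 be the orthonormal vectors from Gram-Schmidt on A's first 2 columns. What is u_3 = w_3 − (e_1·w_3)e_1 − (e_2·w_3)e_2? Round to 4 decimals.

w_1 = (3, 0, 3); ‖w_1‖ = 4.2426, so e_1 = (0.7071, 0.0000, 0.7071).
e_1·w_2 = 0.7071·(-2) + 0.0000·3 + 0.7071·(-4) = -4.2426.
u_2 = w_2 + 4.2426·e_1 = (1.0000, 3.0000, -1.0000).
‖u_2‖ = 3.3166, so e_2 = (0.3015, 0.9045, -0.3015).
e_1·w_3 = 0.7071·0 + 0.0000·(-2) + 0.7071·(-2) = -1.4142; e_2·w_3 = 0.3015·0 + 0.9045·(-2) + (-0.3015)·(-2) = -1.2060.
u_3 = w_3 + 1.4142·e_1 + 1.2060·e_2 = (1.3636, -0.9091, -1.3636).

u_3 = (1.3636, -0.9091, -1.3636)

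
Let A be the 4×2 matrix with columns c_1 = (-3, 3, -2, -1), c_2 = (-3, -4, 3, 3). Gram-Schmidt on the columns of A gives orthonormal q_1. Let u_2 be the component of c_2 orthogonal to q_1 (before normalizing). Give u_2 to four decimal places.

c_1 = (-3, 3, -2, -1); ‖c_1‖ = 4.7958, so q_1 = (-0.6255, 0.6255, -0.4170, -0.2085).
q_1·c_2 = (-0.6255)·(-3) + 0.6255·(-4) + (-0.4170)·3 + (-0.2085)·3 = -2.5022.
u_2 = c_2 + 2.5022·q_1 = (-4.5652, -2.4348, 1.9565, 2.4783).

u_2 = (-4.5652, -2.4348, 1.9565, 2.4783)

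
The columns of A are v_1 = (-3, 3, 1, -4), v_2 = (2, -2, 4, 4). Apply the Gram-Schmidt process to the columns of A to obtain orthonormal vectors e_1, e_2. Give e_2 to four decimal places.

v_1 = (-3, 3, 1, -4); ‖v_1‖ = 5.9161, so e_1 = (-0.5071, 0.5071, 0.1690, -0.6761).
e_1·v_2 = (-0.5071)·2 + 0.5071·(-2) + 0.1690·4 + (-0.6761)·4 = -4.0567.
u_2 = v_2 + 4.0567·e_1 = (-0.0571, 0.0571, 4.6857, 1.2571).
‖u_2‖ = 4.8521, so e_2 = (-0.0118, 0.0118, 0.9657, 0.2591).

e_2 = (-0.0118, 0.0118, 0.9657, 0.2591)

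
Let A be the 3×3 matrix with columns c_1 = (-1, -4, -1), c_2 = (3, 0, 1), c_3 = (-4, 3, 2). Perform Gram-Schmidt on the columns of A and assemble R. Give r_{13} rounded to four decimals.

r_{13} = -2.3570

c_1 = (-1, -4, -1); ‖c_1‖ = 4.2426, so e_1 = (-0.2357, -0.9428, -0.2357).
r_{13} = e_1·c_3 = -2.3570.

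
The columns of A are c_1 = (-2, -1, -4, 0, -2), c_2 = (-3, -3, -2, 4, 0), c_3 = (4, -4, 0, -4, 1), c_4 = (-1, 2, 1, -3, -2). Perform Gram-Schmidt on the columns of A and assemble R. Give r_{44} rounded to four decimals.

c_1 = (-2, -1, -4, 0, -2); ‖c_1‖ = 5.0000, so e_1 = (-0.4000, -0.2000, -0.8000, 0.0000, -0.4000).
e_1·c_2 = (-0.4000)·(-3) + (-0.2000)·(-3) + (-0.8000)·(-2) + 0.0000·4 + (-0.4000)·0 = 3.4000.
u_2 = c_2 − 3.4000·e_1 = (-1.6400, -2.3200, 0.7200, 4.0000, 1.3600).
‖u_2‖ = 5.1420, so e_2 = (-0.3189, -0.4512, 0.1400, 0.7779, 0.2645).
e_1·c_3 = (-0.4000)·4 + (-0.2000)·(-4) + (-0.8000)·0 + 0.0000·(-4) + (-0.4000)·1 = -1.2000; e_2·c_3 = (-0.3189)·4 + (-0.4512)·(-4) + 0.1400·0 + 0.7779·(-4) + 0.2645·1 = -2.3182.
u_3 = c_3 + 1.2000·e_1 + 2.3182·e_2 = (2.7806, -5.2859, -0.6354, -2.1967, 1.1331).
‖u_3‖ = 6.4951, so e_3 = (0.4281, -0.8138, -0.0978, -0.3382, 0.1745).
e_1·c_4 = (-0.4000)·(-1) + (-0.2000)·2 + (-0.8000)·1 + 0.0000·(-3) + (-0.4000)·(-2) = 0.0000; e_2·c_4 = (-0.3189)·(-1) + (-0.4512)·2 + 0.1400·1 + 0.7779·(-3) + 0.2645·(-2) = -3.3061; e_3·c_4 = 0.4281·(-1) + (-0.8138)·2 + (-0.0978)·1 + (-0.3382)·(-3) + 0.1745·(-2) = -1.4879.
u_4 = c_4 + 0.0000·e_1 + 3.3061·e_2 + 1.4879·e_3 = (-1.4175, -0.7026, 1.3174, -0.9314, -0.8660).
r_{44} = ‖u_4‖ = 2.4199.

r_{44} = 2.4199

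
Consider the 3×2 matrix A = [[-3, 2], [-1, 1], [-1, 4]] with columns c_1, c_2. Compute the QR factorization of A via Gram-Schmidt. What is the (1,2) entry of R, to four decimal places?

c_1 = (-3, -1, -1); ‖c_1‖ = 3.3166, so q_1 = (-0.9045, -0.3015, -0.3015).
r_{12} = q_1·c_2 = -3.3166.

r_{12} = -3.3166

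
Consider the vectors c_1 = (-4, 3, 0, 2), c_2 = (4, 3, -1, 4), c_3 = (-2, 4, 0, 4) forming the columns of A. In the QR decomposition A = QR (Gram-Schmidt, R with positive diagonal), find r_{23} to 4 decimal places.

r_{23} = 2.9383

c_1 = (-4, 3, 0, 2); ‖c_1‖ = 5.3852, so e_1 = (-0.7428, 0.5571, 0.0000, 0.3714).
e_1·c_2 = (-0.7428)·4 + 0.5571·3 + 0.0000·(-1) + 0.3714·4 = 0.1857.
u_2 = c_2 − 0.1857·e_1 = (4.1379, 2.8966, -1.0000, 3.9310).
‖u_2‖ = 6.4781, so e_2 = (0.6388, 0.4471, -0.1544, 0.6068).
r_{23} = e_2·c_3 = 2.9383.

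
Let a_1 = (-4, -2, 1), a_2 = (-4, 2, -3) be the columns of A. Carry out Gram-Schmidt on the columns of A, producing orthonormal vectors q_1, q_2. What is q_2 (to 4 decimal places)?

q_2 = (-0.4558, 0.5698, -0.6838)

q_1 = a_1/‖a_1‖ = (-4, -2, 1)/4.5826 = (-0.8729, -0.4364, 0.2182).
r_{12} = q_1·a_2 = 1.9640.
u_2 = a_2 − 1.9640·q_1 = (-2.2857, 2.8571, -3.4286).
‖u_2‖ = 5.0143, so q_2 = (-0.4558, 0.5698, -0.6838).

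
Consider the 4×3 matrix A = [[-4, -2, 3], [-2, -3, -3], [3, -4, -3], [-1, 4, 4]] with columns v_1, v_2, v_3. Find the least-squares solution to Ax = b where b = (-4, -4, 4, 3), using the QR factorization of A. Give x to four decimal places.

v_1 = (-4, -2, 3, -1); ‖v_1‖ = 5.4772, so e_1 = (-0.7303, -0.3651, 0.5477, -0.1826).
e_1·v_2 = (-0.7303)·(-2) + (-0.3651)·(-3) + 0.5477·(-4) + (-0.1826)·4 = -0.3651.
u_2 = v_2 + 0.3651·e_1 = (-2.2667, -3.1333, -3.8000, 3.9333).
‖u_2‖ = 6.6983, so e_2 = (-0.3384, -0.4678, -0.5673, 0.5872).
e_1·v_3 = (-0.7303)·3 + (-0.3651)·(-3) + 0.5477·(-3) + (-0.1826)·4 = -3.4689; e_2·v_3 = (-0.3384)·3 + (-0.4678)·(-3) + (-0.5673)·(-3) + 0.5872·4 = 4.4390.
u_3 = v_3 + 3.4689·e_1 − 4.4390·e_2 = (1.9688, -2.1902, 1.4183, 0.7600).
‖u_3‖ = 3.3559, so e_3 = (0.5867, -0.6526, 0.4226, 0.2265).
Qᵀb = (6.0249, 2.7171, 2.6338).
Back-substitute: x_3 = 2.6338/3.3559 = 0.7848.
x_2 = (2.7171 − 4.4390·0.7848)/6.6983 = -0.1145.
x_1 = (6.0249 + 0.3651·(-0.1145) + 3.4689·0.7848)/5.4772 = 1.5894.

x = (1.5894, -0.1145, 0.7848)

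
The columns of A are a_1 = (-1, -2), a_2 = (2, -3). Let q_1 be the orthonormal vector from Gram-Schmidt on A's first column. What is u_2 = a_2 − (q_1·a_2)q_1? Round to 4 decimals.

u_2 = (2.8000, -1.4000)

q_1 = a_1/‖a_1‖ = (-1, -2)/2.2361 = (-0.4472, -0.8944).
r_{12} = q_1·a_2 = 1.7889.
u_2 = a_2 − 1.7889·q_1 = (2.8000, -1.4000).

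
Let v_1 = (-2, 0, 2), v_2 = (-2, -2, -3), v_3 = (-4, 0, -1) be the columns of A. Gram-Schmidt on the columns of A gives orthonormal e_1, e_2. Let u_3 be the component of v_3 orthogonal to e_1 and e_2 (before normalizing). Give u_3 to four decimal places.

u_3 = (-0.6061, 1.5152, -0.6061)

v_1 = (-2, 0, 2); ‖v_1‖ = 2.8284, so e_1 = (-0.7071, 0.0000, 0.7071).
e_1·v_2 = (-0.7071)·(-2) + 0.0000·(-2) + 0.7071·(-3) = -0.7071.
u_2 = v_2 + 0.7071·e_1 = (-2.5000, -2.0000, -2.5000).
‖u_2‖ = 4.0620, so e_2 = (-0.6155, -0.4924, -0.6155).
e_1·v_3 = (-0.7071)·(-4) + 0.0000·0 + 0.7071·(-1) = 2.1213; e_2·v_3 = (-0.6155)·(-4) + (-0.4924)·0 + (-0.6155)·(-1) = 3.0773.
u_3 = v_3 − 2.1213·e_1 − 3.0773·e_2 = (-0.6061, 1.5152, -0.6061).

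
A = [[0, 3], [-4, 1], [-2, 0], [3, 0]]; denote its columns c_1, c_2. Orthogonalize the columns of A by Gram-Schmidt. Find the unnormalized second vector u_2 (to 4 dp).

u_2 = (3.0000, 0.4483, -0.2759, 0.4138)

c_1 = (0, -4, -2, 3); ‖c_1‖ = 5.3852, so q_1 = (0.0000, -0.7428, -0.3714, 0.5571).
q_1·c_2 = 0.0000·3 + (-0.7428)·1 + (-0.3714)·0 + 0.5571·0 = -0.7428.
u_2 = c_2 + 0.7428·q_1 = (3.0000, 0.4483, -0.2759, 0.4138).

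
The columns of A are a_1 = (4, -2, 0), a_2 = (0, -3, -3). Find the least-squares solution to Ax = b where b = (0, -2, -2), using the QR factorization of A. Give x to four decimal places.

x = (0.0000, 0.6667)

a_1 = (4, -2, 0); ‖a_1‖ = 4.4721, so q_1 = (0.8944, -0.4472, 0.0000).
q_1·a_2 = 0.8944·0 + (-0.4472)·(-3) + 0.0000·(-3) = 1.3416.
u_2 = a_2 − 1.3416·q_1 = (-1.2000, -2.4000, -3.0000).
‖u_2‖ = 4.0249, so q_2 = (-0.2981, -0.5963, -0.7454).
Qᵀb = (0.8944, 2.6833).
Back-substitute: x_2 = 2.6833/4.0249 = 0.6667.
x_1 = (0.8944 − 1.3416·0.6667)/4.4721 = 0.0000.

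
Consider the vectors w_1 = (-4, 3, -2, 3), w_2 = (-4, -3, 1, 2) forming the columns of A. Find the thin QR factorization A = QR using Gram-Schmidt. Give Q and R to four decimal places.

w_1 = (-4, 3, -2, 3); ‖w_1‖ = 6.1644, so q_1 = (-0.6489, 0.4867, -0.3244, 0.4867).
q_1·w_2 = (-0.6489)·(-4) + 0.4867·(-3) + (-0.3244)·1 + 0.4867·2 = 1.7844.
u_2 = w_2 − 1.7844·q_1 = (-2.8421, -3.8684, 1.5789, 1.1316).
‖u_2‖ = 5.1784, so q_2 = (-0.5488, -0.7470, 0.3049, 0.2185).

Q = [[-0.6489, -0.5488], [0.4867, -0.7470], [-0.3244, 0.3049], [0.4867, 0.2185]], R = [[6.1644, 1.7844], [0.0000, 5.1784]]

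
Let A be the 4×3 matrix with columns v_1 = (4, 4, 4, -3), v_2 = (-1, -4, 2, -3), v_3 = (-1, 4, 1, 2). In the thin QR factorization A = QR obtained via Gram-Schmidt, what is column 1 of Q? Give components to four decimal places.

v_1 = (4, 4, 4, -3); ‖v_1‖ = 7.5498, so e_1 = (0.5298, 0.5298, 0.5298, -0.3974).

e_1 = (0.5298, 0.5298, 0.5298, -0.3974)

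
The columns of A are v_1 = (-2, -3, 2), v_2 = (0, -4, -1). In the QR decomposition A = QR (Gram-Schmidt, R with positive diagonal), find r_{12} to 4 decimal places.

v_1 = (-2, -3, 2); ‖v_1‖ = 4.1231, so q_1 = (-0.4851, -0.7276, 0.4851).
r_{12} = q_1·v_2 = 2.4254.

r_{12} = 2.4254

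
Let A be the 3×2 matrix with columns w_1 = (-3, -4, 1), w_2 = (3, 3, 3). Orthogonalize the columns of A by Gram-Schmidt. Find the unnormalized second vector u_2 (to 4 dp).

w_1 = (-3, -4, 1); ‖w_1‖ = 5.0990, so e_1 = (-0.5883, -0.7845, 0.1961).
e_1·w_2 = (-0.5883)·3 + (-0.7845)·3 + 0.1961·3 = -3.5301.
u_2 = w_2 + 3.5301·e_1 = (0.9231, 0.2308, 3.6923).

u_2 = (0.9231, 0.2308, 3.6923)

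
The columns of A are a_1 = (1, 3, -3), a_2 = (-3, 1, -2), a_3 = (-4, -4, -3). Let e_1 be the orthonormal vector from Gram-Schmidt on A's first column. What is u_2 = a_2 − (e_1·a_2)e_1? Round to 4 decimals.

u_2 = (-3.3158, 0.0526, -1.0526)

a_1 = (1, 3, -3); ‖a_1‖ = 4.3589, so e_1 = (0.2294, 0.6882, -0.6882).
e_1·a_2 = 0.2294·(-3) + 0.6882·1 + (-0.6882)·(-2) = 1.3765.
u_2 = a_2 − 1.3765·e_1 = (-3.3158, 0.0526, -1.0526).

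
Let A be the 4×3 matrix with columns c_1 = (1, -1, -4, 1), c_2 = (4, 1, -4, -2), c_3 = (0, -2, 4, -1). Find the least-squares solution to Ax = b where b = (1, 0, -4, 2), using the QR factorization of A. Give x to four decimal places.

x = (0.8003, -0.0876, -0.3523)

e_1 = c_1/‖c_1‖ = (1, -1, -4, 1)/4.3589 = (0.2294, -0.2294, -0.9177, 0.2294).
r_{12} = e_1·c_2 = 3.9001.
u_2 = c_2 − 3.9001·e_1 = (3.1053, 1.8947, -0.4211, -2.8947).
‖u_2‖ = 4.6679, so e_2 = (0.6652, 0.4059, -0.0902, -0.6201).
r_{13} = e_1·c_3 = -3.4412; r_{23} = e_2·c_3 = -0.5525.
u_3 = c_3 + 3.4412·e_1 + 0.5525·e_2 = (1.1570, -2.5652, 0.7923, -0.5531).
‖u_3‖ = 2.9753, so e_3 = (0.3889, -0.8622, 0.2663, -0.1859).
Qᵀb = (4.3589, -0.2142, -1.0481).
Back-substitute: x_3 = -1.0481/2.9753 = -0.3523.
x_2 = (-0.2142 + 0.5525·(-0.3523))/4.6679 = -0.0876.
x_1 = (4.3589 − 3.9001·(-0.0876) + 3.4412·(-0.3523))/4.3589 = 0.8003.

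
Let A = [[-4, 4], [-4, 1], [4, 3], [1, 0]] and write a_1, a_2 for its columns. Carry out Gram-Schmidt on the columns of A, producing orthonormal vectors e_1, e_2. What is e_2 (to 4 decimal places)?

e_1 = a_1/‖a_1‖ = (-4, -4, 4, 1)/7.0000 = (-0.5714, -0.5714, 0.5714, 0.1429).
r_{12} = e_1·a_2 = -1.1429.
u_2 = a_2 + 1.1429·e_1 = (3.3469, 0.3469, 3.6531, 0.1633).
‖u_2‖ = 4.9693, so e_2 = (0.6735, 0.0698, 0.7351, 0.0329).

e_2 = (0.6735, 0.0698, 0.7351, 0.0329)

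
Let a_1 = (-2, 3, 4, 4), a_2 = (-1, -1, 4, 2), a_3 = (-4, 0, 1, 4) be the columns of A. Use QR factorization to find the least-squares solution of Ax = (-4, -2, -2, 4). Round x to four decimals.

x = (-0.6531, -0.1679, 1.5446)

e_1 = a_1/‖a_1‖ = (-2, 3, 4, 4)/6.7082 = (-0.2981, 0.4472, 0.5963, 0.5963).
r_{12} = e_1·a_2 = 3.4286.
u_2 = a_2 − 3.4286·e_1 = (0.0222, -2.5333, 1.9556, -0.0444).
‖u_2‖ = 3.2007, so e_2 = (0.0069, -0.7915, 0.6110, -0.0139).
r_{13} = e_1·a_3 = 4.1740; r_{23} = e_2·a_3 = 0.5277.
u_3 = a_3 − 4.1740·e_1 − 0.5277·e_2 = (-2.7592, -1.4490, -1.8113, 1.5184).
‖u_3‖ = 3.9114, so e_3 = (-0.7054, -0.3705, -0.4631, 0.3882).
Qᵀb = (1.4907, 0.2777, 6.0416).
Back-substitute: x_3 = 6.0416/3.9114 = 1.5446.
x_2 = (0.2777 − 0.5277·1.5446)/3.2007 = -0.1679.
x_1 = (1.4907 − 3.4286·(-0.1679) − 4.1740·1.5446)/6.7082 = -0.6531.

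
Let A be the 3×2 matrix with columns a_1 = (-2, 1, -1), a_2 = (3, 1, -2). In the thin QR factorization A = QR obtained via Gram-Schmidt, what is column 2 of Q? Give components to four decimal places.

q_2 = (0.5657, 0.4243, -0.7071)

q_1 = a_1/‖a_1‖ = (-2, 1, -1)/2.4495 = (-0.8165, 0.4082, -0.4082).
r_{12} = q_1·a_2 = -1.2247.
u_2 = a_2 + 1.2247·q_1 = (2.0000, 1.5000, -2.5000).
‖u_2‖ = 3.5355, so q_2 = (0.5657, 0.4243, -0.7071).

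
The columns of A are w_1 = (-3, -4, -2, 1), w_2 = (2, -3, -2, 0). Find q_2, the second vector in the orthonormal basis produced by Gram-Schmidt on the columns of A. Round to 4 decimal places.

q_1 = w_1/‖w_1‖ = (-3, -4, -2, 1)/5.4772 = (-0.5477, -0.7303, -0.3651, 0.1826).
r_{12} = q_1·w_2 = 1.8257.
u_2 = w_2 − 1.8257·q_1 = (3.0000, -1.6667, -1.3333, -0.3333).
‖u_2‖ = 3.6968, so q_2 = (0.8115, -0.4508, -0.3607, -0.0902).

q_2 = (0.8115, -0.4508, -0.3607, -0.0902)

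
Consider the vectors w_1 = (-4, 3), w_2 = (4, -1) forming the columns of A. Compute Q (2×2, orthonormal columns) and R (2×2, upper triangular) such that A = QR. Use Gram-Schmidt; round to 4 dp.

Q = [[-0.8000, 0.6000], [0.6000, 0.8000]], R = [[5.0000, -3.8000], [0.0000, 1.6000]]

e_1 = w_1/‖w_1‖ = (-4, 3)/5.0000 = (-0.8000, 0.6000).
r_{12} = e_1·w_2 = -3.8000.
u_2 = w_2 + 3.8000·e_1 = (0.9600, 1.2800).
‖u_2‖ = 1.6000, so e_2 = (0.6000, 0.8000).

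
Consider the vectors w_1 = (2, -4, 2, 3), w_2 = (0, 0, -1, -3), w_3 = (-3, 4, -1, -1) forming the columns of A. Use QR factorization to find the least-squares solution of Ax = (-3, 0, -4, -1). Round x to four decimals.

x = (0.8408, 1.1493, 1.1891)

q_1 = w_1/‖w_1‖ = (2, -4, 2, 3)/5.7446 = (0.3482, -0.6963, 0.3482, 0.5222).
r_{12} = q_1·w_2 = -1.9149.
u_2 = w_2 + 1.9149·q_1 = (0.6667, -1.3333, -0.3333, -2.0000).
‖u_2‖ = 2.5166, so q_2 = (0.2649, -0.5298, -0.1325, -0.7947).
r_{13} = q_1·w_3 = -4.7001; r_{23} = q_2·w_3 = -1.9868.
u_3 = w_3 + 4.7001·q_1 + 1.9868·q_2 = (-0.8373, -0.3254, 0.3732, -0.1244).
‖u_3‖ = 0.9807, so q_3 = (-0.8538, -0.3318, 0.3806, -0.1269).
Qᵀb = (-2.9593, 0.5298, 1.1661).
Back-substitute: x_3 = 1.1661/0.9807 = 1.1891.
x_2 = (0.5298 + 1.9868·1.1891)/2.5166 = 1.1493.
x_1 = (-2.9593 + 1.9149·1.1493 + 4.7001·1.1891)/5.7446 = 0.8408.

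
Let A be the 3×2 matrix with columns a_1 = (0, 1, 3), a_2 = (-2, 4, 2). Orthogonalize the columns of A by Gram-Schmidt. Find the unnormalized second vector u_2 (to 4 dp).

a_1 = (0, 1, 3); ‖a_1‖ = 3.1623, so q_1 = (0.0000, 0.3162, 0.9487).
q_1·a_2 = 0.0000·(-2) + 0.3162·4 + 0.9487·2 = 3.1623.
u_2 = a_2 − 3.1623·q_1 = (-2.0000, 3.0000, -1.0000).

u_2 = (-2.0000, 3.0000, -1.0000)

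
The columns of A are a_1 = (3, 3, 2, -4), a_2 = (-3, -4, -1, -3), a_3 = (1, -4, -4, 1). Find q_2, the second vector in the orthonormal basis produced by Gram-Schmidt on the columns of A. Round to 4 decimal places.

q_2 = (-0.3779, -0.5552, -0.0746, -0.7371)

a_1 = (3, 3, 2, -4); ‖a_1‖ = 6.1644, so q_1 = (0.4867, 0.4867, 0.3244, -0.6489).
q_1·a_2 = 0.4867·(-3) + 0.4867·(-4) + 0.3244·(-1) + (-0.6489)·(-3) = -1.7844.
u_2 = a_2 + 1.7844·q_1 = (-2.1316, -3.1316, -0.4211, -4.1579).
‖u_2‖ = 5.6405, so q_2 = (-0.3779, -0.5552, -0.0746, -0.7371).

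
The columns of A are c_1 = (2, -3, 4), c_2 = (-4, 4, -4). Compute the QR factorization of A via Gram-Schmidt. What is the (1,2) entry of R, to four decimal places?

r_{12} = -6.6850

c_1 = (2, -3, 4); ‖c_1‖ = 5.3852, so q_1 = (0.3714, -0.5571, 0.7428).
r_{12} = q_1·c_2 = -6.6850.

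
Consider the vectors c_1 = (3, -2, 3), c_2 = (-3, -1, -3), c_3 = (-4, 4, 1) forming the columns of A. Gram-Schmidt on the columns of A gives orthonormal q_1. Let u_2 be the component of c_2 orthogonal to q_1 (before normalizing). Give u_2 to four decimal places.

u_2 = (-0.8182, -2.4545, -0.8182)

c_1 = (3, -2, 3); ‖c_1‖ = 4.6904, so q_1 = (0.6396, -0.4264, 0.6396).
q_1·c_2 = 0.6396·(-3) + (-0.4264)·(-1) + 0.6396·(-3) = -3.4112.
u_2 = c_2 + 3.4112·q_1 = (-0.8182, -2.4545, -0.8182).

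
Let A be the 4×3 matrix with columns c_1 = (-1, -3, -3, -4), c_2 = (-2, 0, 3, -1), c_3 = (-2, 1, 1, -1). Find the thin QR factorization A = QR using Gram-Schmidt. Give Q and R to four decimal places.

Q = [[-0.1690, -0.5626, -0.5134], [-0.5071, -0.0694, 0.7511], [-0.5071, 0.7399, -0.3898], [-0.6761, -0.3622, -0.1426]], R = [[5.9161, -0.5071, 0.0000], [0.0000, 3.7071, 2.1580], [0.0000, 0.0000, 1.5307]]

q_1 = c_1/‖c_1‖ = (-1, -3, -3, -4)/5.9161 = (-0.1690, -0.5071, -0.5071, -0.6761).
r_{12} = q_1·c_2 = -0.5071.
u_2 = c_2 + 0.5071·q_1 = (-2.0857, -0.2571, 2.7429, -1.3429).
‖u_2‖ = 3.7071, so q_2 = (-0.5626, -0.0694, 0.7399, -0.3622).
r_{13} = q_1·c_3 = 0.0000; r_{23} = q_2·c_3 = 2.1580.
u_3 = c_3 + 0.0000·q_1 − 2.1580·q_2 = (-0.7859, 1.1497, -0.5967, -0.2183).
‖u_3‖ = 1.5307, so q_3 = (-0.5134, 0.7511, -0.3898, -0.1426).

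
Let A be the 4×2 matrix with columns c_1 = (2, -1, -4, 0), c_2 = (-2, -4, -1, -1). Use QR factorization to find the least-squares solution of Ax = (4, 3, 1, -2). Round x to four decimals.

c_1 = (2, -1, -4, 0); ‖c_1‖ = 4.5826, so e_1 = (0.4364, -0.2182, -0.8729, 0.0000).
e_1·c_2 = 0.4364·(-2) + (-0.2182)·(-4) + (-0.8729)·(-1) + 0.0000·(-1) = 0.8729.
u_2 = c_2 − 0.8729·e_1 = (-2.3810, -3.8095, -0.2381, -1.0000).
‖u_2‖ = 4.6085, so e_2 = (-0.5166, -0.8266, -0.0517, -0.2170).
Qᵀb = (0.2182, -4.1642).
Back-substitute: x_2 = -4.1642/4.6085 = -0.9036.
x_1 = (0.2182 − 0.8729·(-0.9036))/4.5826 = 0.2197.

x = (0.2197, -0.9036)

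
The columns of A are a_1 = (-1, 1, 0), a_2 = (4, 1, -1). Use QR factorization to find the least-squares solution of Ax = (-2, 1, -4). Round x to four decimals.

x = (1.6667, 0.1111)

q_1 = a_1/‖a_1‖ = (-1, 1, 0)/1.4142 = (-0.7071, 0.7071, 0.0000).
r_{12} = q_1·a_2 = -2.1213.
u_2 = a_2 + 2.1213·q_1 = (2.5000, 2.5000, -1.0000).
‖u_2‖ = 3.6742, so q_2 = (0.6804, 0.6804, -0.2722).
Qᵀb = (2.1213, 0.4082).
Back-substitute: x_2 = 0.4082/3.6742 = 0.1111.
x_1 = (2.1213 + 2.1213·0.1111)/1.4142 = 1.6667.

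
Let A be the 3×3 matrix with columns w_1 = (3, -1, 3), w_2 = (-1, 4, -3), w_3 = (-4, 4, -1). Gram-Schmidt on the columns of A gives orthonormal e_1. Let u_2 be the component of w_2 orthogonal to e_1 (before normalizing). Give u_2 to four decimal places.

w_1 = (3, -1, 3); ‖w_1‖ = 4.3589, so e_1 = (0.6882, -0.2294, 0.6882).
e_1·w_2 = 0.6882·(-1) + (-0.2294)·4 + 0.6882·(-3) = -3.6707.
u_2 = w_2 + 3.6707·e_1 = (1.5263, 3.1579, -0.4737).

u_2 = (1.5263, 3.1579, -0.4737)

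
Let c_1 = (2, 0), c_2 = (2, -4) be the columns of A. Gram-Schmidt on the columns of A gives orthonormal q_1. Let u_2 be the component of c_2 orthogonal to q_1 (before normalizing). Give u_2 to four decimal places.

u_2 = (0.0000, -4.0000)

q_1 = c_1/‖c_1‖ = (2, 0)/2.0000 = (1.0000, 0.0000).
r_{12} = q_1·c_2 = 2.0000.
u_2 = c_2 − 2.0000·q_1 = (0.0000, -4.0000).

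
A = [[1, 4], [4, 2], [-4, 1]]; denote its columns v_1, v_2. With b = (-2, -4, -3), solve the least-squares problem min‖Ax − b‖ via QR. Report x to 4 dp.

x = (0.0413, -0.9205)

v_1 = (1, 4, -4); ‖v_1‖ = 5.7446, so e_1 = (0.1741, 0.6963, -0.6963).
e_1·v_2 = 0.1741·4 + 0.6963·2 + (-0.6963)·1 = 1.3926.
u_2 = v_2 − 1.3926·e_1 = (3.7576, 1.0303, 1.9697).
‖u_2‖ = 4.3658, so e_2 = (0.8607, 0.2360, 0.4512).
Qᵀb = (-1.0445, -4.0188).
Back-substitute: x_2 = -4.0188/4.3658 = -0.9205.
x_1 = (-1.0445 − 1.3926·(-0.9205))/5.7446 = 0.0413.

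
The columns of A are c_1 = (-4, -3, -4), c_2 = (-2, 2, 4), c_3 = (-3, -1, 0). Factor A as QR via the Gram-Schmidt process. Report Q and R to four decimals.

c_1 = (-4, -3, -4); ‖c_1‖ = 6.4031, so e_1 = (-0.6247, -0.4685, -0.6247).
e_1·c_2 = (-0.6247)·(-2) + (-0.4685)·2 + (-0.6247)·4 = -2.1864.
u_2 = c_2 + 2.1864·e_1 = (-3.3659, 0.9756, 2.6341).
‖u_2‖ = 4.3840, so e_2 = (-0.7678, 0.2225, 0.6009).
e_1·c_3 = (-0.6247)·(-3) + (-0.4685)·(-1) + (-0.6247)·0 = 2.3426; e_2·c_3 = (-0.7678)·(-3) + 0.2225·(-1) + 0.6009·0 = 2.0807.
u_3 = c_3 − 2.3426·e_1 − 2.0807·e_2 = (0.0609, -0.3655, 0.2132).
‖u_3‖ = 0.4275, so e_3 = (0.1425, -0.8550, 0.4987).

Q = [[-0.6247, -0.7678, 0.1425], [-0.4685, 0.2225, -0.8550], [-0.6247, 0.6009, 0.4987]], R = [[6.4031, -2.1864, 2.3426], [0.0000, 4.3840, 2.0807], [0.0000, 0.0000, 0.4275]]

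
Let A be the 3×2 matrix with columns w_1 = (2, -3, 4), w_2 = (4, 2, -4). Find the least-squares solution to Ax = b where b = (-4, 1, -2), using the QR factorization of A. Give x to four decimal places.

x = (-0.9057, -0.5189)

w_1 = (2, -3, 4); ‖w_1‖ = 5.3852, so e_1 = (0.3714, -0.5571, 0.7428).
e_1·w_2 = 0.3714·4 + (-0.5571)·2 + 0.7428·(-4) = -2.5997.
u_2 = w_2 + 2.5997·e_1 = (4.9655, 0.5517, -2.0690).
‖u_2‖ = 5.4075, so e_2 = (0.9183, 0.1020, -0.3826).
Qᵀb = (-3.5282, -2.8058).
Back-substitute: x_2 = -2.8058/5.4075 = -0.5189.
x_1 = (-3.5282 + 2.5997·(-0.5189))/5.3852 = -0.9057.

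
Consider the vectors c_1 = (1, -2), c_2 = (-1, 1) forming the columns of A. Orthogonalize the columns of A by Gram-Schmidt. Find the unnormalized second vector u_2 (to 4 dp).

c_1 = (1, -2); ‖c_1‖ = 2.2361, so q_1 = (0.4472, -0.8944).
q_1·c_2 = 0.4472·(-1) + (-0.8944)·1 = -1.3416.
u_2 = c_2 + 1.3416·q_1 = (-0.4000, -0.2000).

u_2 = (-0.4000, -0.2000)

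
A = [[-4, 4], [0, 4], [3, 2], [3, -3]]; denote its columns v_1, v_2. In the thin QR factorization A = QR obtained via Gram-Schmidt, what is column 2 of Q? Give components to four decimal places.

e_2 = (0.3010, 0.6822, 0.6270, -0.2257)

e_1 = v_1/‖v_1‖ = (-4, 0, 3, 3)/5.8310 = (-0.6860, 0.0000, 0.5145, 0.5145).
r_{12} = e_1·v_2 = -3.2585.
u_2 = v_2 + 3.2585·e_1 = (1.7647, 4.0000, 3.6765, -1.3235).
‖u_2‖ = 5.8636, so e_2 = (0.3010, 0.6822, 0.6270, -0.2257).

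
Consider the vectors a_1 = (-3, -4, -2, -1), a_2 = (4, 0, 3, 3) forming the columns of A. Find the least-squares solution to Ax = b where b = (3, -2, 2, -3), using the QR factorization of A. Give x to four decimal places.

x = (0.2090, 0.3938)

a_1 = (-3, -4, -2, -1); ‖a_1‖ = 5.4772, so q_1 = (-0.5477, -0.7303, -0.3651, -0.1826).
q_1·a_2 = (-0.5477)·4 + (-0.7303)·0 + (-0.3651)·3 + (-0.1826)·3 = -3.8341.
u_2 = a_2 + 3.8341·q_1 = (1.9000, -2.8000, 1.6000, 2.3000).
‖u_2‖ = 4.3932, so q_2 = (0.4325, -0.6374, 0.3642, 0.5235).
Qᵀb = (-0.3651, 1.7300).
Back-substitute: x_2 = 1.7300/4.3932 = 0.3938.
x_1 = (-0.3651 + 3.8341·0.3938)/5.4772 = 0.2090.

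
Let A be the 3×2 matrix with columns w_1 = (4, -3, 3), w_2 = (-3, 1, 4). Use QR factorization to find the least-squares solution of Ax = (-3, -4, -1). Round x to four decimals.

w_1 = (4, -3, 3); ‖w_1‖ = 5.8310, so q_1 = (0.6860, -0.5145, 0.5145).
q_1·w_2 = 0.6860·(-3) + (-0.5145)·1 + 0.5145·4 = -0.5145.
u_2 = w_2 + 0.5145·q_1 = (-2.6471, 0.7353, 4.2647).
‖u_2‖ = 5.0730, so q_2 = (-0.5218, 0.1449, 0.8407).
Qᵀb = (-0.5145, 0.1449).
Back-substitute: x_2 = 0.1449/5.0730 = 0.0286.
x_1 = (-0.5145 + 0.5145·0.0286)/5.8310 = -0.0857.

x = (-0.0857, 0.0286)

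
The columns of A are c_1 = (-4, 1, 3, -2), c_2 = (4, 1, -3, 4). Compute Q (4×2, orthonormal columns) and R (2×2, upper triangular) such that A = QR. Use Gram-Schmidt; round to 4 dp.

q_1 = c_1/‖c_1‖ = (-4, 1, 3, -2)/5.4772 = (-0.7303, 0.1826, 0.5477, -0.3651).
r_{12} = q_1·c_2 = -5.8424.
u_2 = c_2 + 5.8424·q_1 = (-0.2667, 2.0667, 0.2000, 1.8667).
‖u_2‖ = 2.8048, so q_2 = (-0.0951, 0.7368, 0.0713, 0.6655).

Q = [[-0.7303, -0.0951], [0.1826, 0.7368], [0.5477, 0.0713], [-0.3651, 0.6655]], R = [[5.4772, -5.8424], [0.0000, 2.8048]]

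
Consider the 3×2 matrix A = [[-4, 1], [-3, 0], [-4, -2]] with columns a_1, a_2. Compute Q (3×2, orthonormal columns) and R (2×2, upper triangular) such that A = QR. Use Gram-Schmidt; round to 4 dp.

a_1 = (-4, -3, -4); ‖a_1‖ = 6.4031, so q_1 = (-0.6247, -0.4685, -0.6247).
q_1·a_2 = (-0.6247)·1 + (-0.4685)·0 + (-0.6247)·(-2) = 0.6247.
u_2 = a_2 − 0.6247·q_1 = (1.3902, 0.2927, -1.6098).
‖u_2‖ = 2.1470, so q_2 = (0.6475, 0.1363, -0.7498).

Q = [[-0.6247, 0.6475], [-0.4685, 0.1363], [-0.6247, -0.7498]], R = [[6.4031, 0.6247], [0.0000, 2.1470]]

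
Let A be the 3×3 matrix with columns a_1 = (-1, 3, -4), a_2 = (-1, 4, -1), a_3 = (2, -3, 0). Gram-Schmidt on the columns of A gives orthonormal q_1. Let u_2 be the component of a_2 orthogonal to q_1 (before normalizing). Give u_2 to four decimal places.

a_1 = (-1, 3, -4); ‖a_1‖ = 5.0990, so q_1 = (-0.1961, 0.5883, -0.7845).
q_1·a_2 = (-0.1961)·(-1) + 0.5883·4 + (-0.7845)·(-1) = 3.3340.
u_2 = a_2 − 3.3340·q_1 = (-0.3462, 2.0385, 1.6154).

u_2 = (-0.3462, 2.0385, 1.6154)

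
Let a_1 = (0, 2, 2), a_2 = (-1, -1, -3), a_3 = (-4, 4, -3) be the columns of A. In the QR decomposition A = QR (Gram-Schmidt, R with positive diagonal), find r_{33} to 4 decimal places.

q_1 = a_1/‖a_1‖ = (0, 2, 2)/2.8284 = (0.0000, 0.7071, 0.7071).
r_{12} = q_1·a_2 = -2.8284.
u_2 = a_2 + 2.8284·q_1 = (-1.0000, 1.0000, -1.0000).
‖u_2‖ = 1.7321, so q_2 = (-0.5774, 0.5774, -0.5774).
r_{13} = q_1·a_3 = 0.7071; r_{23} = q_2·a_3 = 6.3509.
u_3 = a_3 − 0.7071·q_1 − 6.3509·q_2 = (-0.3333, -0.1667, 0.1667).
r_{33} = ‖u_3‖ = 0.4082.

r_{33} = 0.4082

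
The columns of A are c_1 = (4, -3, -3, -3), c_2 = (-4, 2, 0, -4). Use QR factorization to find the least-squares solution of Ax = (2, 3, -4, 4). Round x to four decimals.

x = (-0.1492, -0.5414)

c_1 = (4, -3, -3, -3); ‖c_1‖ = 6.5574, so q_1 = (0.6100, -0.4575, -0.4575, -0.4575).
q_1·c_2 = 0.6100·(-4) + (-0.4575)·2 + (-0.4575)·0 + (-0.4575)·(-4) = -1.5250.
u_2 = c_2 + 1.5250·q_1 = (-3.0698, 1.3023, -0.6977, -4.6977).
‖u_2‖ = 5.8030, so q_2 = (-0.5290, 0.2244, -0.1202, -0.8095).
Qᵀb = (-0.1525, -3.1419).
Back-substitute: x_2 = -3.1419/5.8030 = -0.5414.
x_1 = (-0.1525 + 1.5250·(-0.5414))/6.5574 = -0.1492.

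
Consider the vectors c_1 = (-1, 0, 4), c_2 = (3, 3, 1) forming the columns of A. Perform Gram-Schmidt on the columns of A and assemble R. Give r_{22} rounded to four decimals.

q_1 = c_1/‖c_1‖ = (-1, 0, 4)/4.1231 = (-0.2425, 0.0000, 0.9701).
r_{12} = q_1·c_2 = 0.2425.
u_2 = c_2 − 0.2425·q_1 = (3.0588, 3.0000, 0.7647).
r_{22} = ‖u_2‖ = 4.3521.

r_{22} = 4.3521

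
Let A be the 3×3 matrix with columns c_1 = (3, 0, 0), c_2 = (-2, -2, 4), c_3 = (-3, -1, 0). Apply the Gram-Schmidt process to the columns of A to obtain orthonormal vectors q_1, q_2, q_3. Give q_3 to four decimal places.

q_3 = (0.0000, -0.8944, -0.4472)

q_1 = c_1/‖c_1‖ = (3, 0, 0)/3.0000 = (1.0000, 0.0000, 0.0000).
r_{12} = q_1·c_2 = -2.0000.
u_2 = c_2 + 2.0000·q_1 = (0.0000, -2.0000, 4.0000).
‖u_2‖ = 4.4721, so q_2 = (0.0000, -0.4472, 0.8944).
r_{13} = q_1·c_3 = -3.0000; r_{23} = q_2·c_3 = 0.4472.
u_3 = c_3 + 3.0000·q_1 − 0.4472·q_2 = (0.0000, -0.8000, -0.4000).
‖u_3‖ = 0.8944, so q_3 = (0.0000, -0.8944, -0.4472).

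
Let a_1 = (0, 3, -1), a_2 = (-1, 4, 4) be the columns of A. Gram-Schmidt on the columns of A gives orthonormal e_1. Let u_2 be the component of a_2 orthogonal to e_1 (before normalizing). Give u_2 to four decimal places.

u_2 = (-1.0000, 1.6000, 4.8000)

e_1 = a_1/‖a_1‖ = (0, 3, -1)/3.1623 = (0.0000, 0.9487, -0.3162).
r_{12} = e_1·a_2 = 2.5298.
u_2 = a_2 − 2.5298·e_1 = (-1.0000, 1.6000, 4.8000).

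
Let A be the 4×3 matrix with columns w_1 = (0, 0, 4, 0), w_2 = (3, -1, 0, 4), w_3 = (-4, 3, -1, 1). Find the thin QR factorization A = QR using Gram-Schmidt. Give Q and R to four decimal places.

Q = [[0.0000, 0.5883, -0.5911], [0.0000, -0.1961, 0.5578], [1.0000, 0.0000, 0.0000], [0.0000, 0.7845, 0.5827]], R = [[4.0000, 0.0000, -1.0000], [0.0000, 5.0990, -2.1573], [0.0000, 0.0000, 4.6202]]

w_1 = (0, 0, 4, 0); ‖w_1‖ = 4.0000, so e_1 = (0.0000, 0.0000, 1.0000, 0.0000).
e_1·w_2 = 0.0000·3 + 0.0000·(-1) + 1.0000·0 + 0.0000·4 = 0.0000.
u_2 = w_2 + 0.0000·e_1 = (3.0000, -1.0000, 0.0000, 4.0000).
‖u_2‖ = 5.0990, so e_2 = (0.5883, -0.1961, 0.0000, 0.7845).
e_1·w_3 = 0.0000·(-4) + 0.0000·3 + 1.0000·(-1) + 0.0000·1 = -1.0000; e_2·w_3 = 0.5883·(-4) + (-0.1961)·3 + 0.0000·(-1) + 0.7845·1 = -2.1573.
u_3 = w_3 + 1.0000·e_1 + 2.1573·e_2 = (-2.7308, 2.5769, 0.0000, 2.6923).
‖u_3‖ = 4.6202, so e_3 = (-0.5911, 0.5578, 0.0000, 0.5827).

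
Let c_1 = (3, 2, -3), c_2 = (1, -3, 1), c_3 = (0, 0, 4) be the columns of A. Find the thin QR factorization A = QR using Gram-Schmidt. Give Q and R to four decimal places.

q_1 = c_1/‖c_1‖ = (3, 2, -3)/4.6904 = (0.6396, 0.4264, -0.6396).
r_{12} = q_1·c_2 = -1.2792.
u_2 = c_2 + 1.2792·q_1 = (1.8182, -2.4545, 0.1818).
‖u_2‖ = 3.0600, so q_2 = (0.5942, -0.8021, 0.0594).
r_{13} = q_1·c_3 = -2.5584; r_{23} = q_2·c_3 = 0.2377.
u_3 = c_3 + 2.5584·q_1 − 0.2377·q_2 = (1.4951, 1.2816, 2.3495).
‖u_3‖ = 3.0656, so q_3 = (0.4877, 0.4180, 0.7664).

Q = [[0.6396, 0.5942, 0.4877], [0.4264, -0.8021, 0.4180], [-0.6396, 0.0594, 0.7664]], R = [[4.6904, -1.2792, -2.5584], [0.0000, 3.0600, 0.2377], [0.0000, 0.0000, 3.0656]]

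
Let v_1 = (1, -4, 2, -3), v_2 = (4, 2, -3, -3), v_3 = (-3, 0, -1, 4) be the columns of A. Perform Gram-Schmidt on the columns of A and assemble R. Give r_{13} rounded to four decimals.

q_1 = v_1/‖v_1‖ = (1, -4, 2, -3)/5.4772 = (0.1826, -0.7303, 0.3651, -0.5477).
r_{13} = q_1·v_3 = -3.1038.

r_{13} = -3.1038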